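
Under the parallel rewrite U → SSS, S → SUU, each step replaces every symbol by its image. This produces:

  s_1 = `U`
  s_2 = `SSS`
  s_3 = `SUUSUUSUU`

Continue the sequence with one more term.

SUUSSSSSSSUUSSSSSSSUUSSSSSS

Rewriting each symbol of SUUSUUSUU: S→SUU, U→SSS, U→SSS, S→SUU, U→SSS, U→SSS, S→SUU, U→SSS, U→SSS, which concatenates to SUU SSS SSS SUU SSS SSS SUU SSS SSS.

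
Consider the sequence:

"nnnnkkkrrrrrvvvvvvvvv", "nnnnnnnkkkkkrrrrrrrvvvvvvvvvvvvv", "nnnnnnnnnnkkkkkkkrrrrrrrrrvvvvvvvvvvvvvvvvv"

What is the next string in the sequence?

nnnnnnnnnnnnnkkkkkkkkkrrrrrrrrrrrvvvvvvvvvvvvvvvvvvvvv

Reading off run lengths: n runs 4, 7, 10; k runs 3, 5, 7; r runs 5, 7, 9; v runs 9, 13, 17 — each is linear in n, where the shown terms are n = 2, 3, 4.
At n = 5 the blocks have lengths 13, 9, 11, 21.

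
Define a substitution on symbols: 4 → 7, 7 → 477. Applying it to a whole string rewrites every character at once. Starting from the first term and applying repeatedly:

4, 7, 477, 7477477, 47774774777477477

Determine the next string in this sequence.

74774774777477477747747747774774777477477

φ(47774774777477477) expands symbol-by-symbol to 7 477 477 477 7 477 477 7 477 477 477 7 477 477 7 477 477; joining the 17 pieces gives the next term.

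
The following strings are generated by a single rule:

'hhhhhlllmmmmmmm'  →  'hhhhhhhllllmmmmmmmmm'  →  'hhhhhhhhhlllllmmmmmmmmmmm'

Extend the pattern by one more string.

hhhhhhhhhhhllllllmmmmmmmmmmmmm

Term n consists of 2n-1 h's, followed by n l's, followed by 2n+1 m's, where the shown terms are n = 3, 4, 5.
At n = 6 the blocks have lengths 11, 6, 13.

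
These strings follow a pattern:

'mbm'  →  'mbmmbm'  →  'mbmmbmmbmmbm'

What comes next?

Each string is two copies of the previous one concatenated.
So the next term is two copies of mbmmbmmbmmbm.

mbmmbmmbmmbmmbmmbmmbmmbm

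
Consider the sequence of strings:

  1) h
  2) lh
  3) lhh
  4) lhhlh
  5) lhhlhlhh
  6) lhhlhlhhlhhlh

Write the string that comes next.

Each term (from the third on) is the previous term followed by the one before it: term 3 = lh·h = lhh.
The next term joins lhhlhlhhlhhlh and lhhlhlhh.

lhhlhlhhlhhlhlhhlhlhh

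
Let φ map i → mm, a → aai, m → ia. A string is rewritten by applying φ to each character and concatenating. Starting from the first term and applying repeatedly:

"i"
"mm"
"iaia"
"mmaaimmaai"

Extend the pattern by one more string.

Rewriting each symbol of mmaaimmaai: m→ia, m→ia, a→aai, a→aai, i→mm, m→ia, m→ia, a→aai, a→aai, i→mm, which concatenates to ia ia aai aai mm ia ia aai aai mm.

iaiaaaiaaimmiaiaaaiaaimm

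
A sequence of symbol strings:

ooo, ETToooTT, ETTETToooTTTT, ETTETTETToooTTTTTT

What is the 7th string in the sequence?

Each term wraps the previous one in ETT on the left and TT on the right.
From ETTETTETToooTTTTTT, 3 further steps: ETTETTETToooTTTTTT → ETTETTETTETToooTTTTTTTT → ETTETTETTETTETToooTTTTTTTTTT → (answer).

ETTETTETTETTETTETToooTTTTTTTTTTTT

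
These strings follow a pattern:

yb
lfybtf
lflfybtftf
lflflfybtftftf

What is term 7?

lflflflflflfybtftftftftftf

s(k+1) = lf·s(k)·tf, so each term gains lf as a prefix and tf as a suffix.
From lflflfybtftftf, 3 further steps: lflflfybtftftf → lflflflfybtftftftf → lflflflflfybtftftftftf → (answer).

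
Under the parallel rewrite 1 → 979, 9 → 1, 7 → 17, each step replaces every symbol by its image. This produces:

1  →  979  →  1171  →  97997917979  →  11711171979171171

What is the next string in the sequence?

979979179799799791797911719791797997917979

Applying the rule to each of the 17 symbols of 11711171979171171 gives the pieces 979 979 17 979 979 979 17 979 1 17 1 979 17 979 979 17 979, which concatenate to the answer.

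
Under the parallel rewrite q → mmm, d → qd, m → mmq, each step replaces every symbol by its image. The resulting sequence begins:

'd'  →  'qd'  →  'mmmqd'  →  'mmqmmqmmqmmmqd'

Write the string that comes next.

mmqmmqmmmmmqmmqmmmmmqmmqmmmmmqmmqmmqmmmqd

φ(mmqmmqmmqmmmqd) expands symbol-by-symbol to mmq mmq mmm mmq mmq mmm mmq mmq mmm mmq mmq mmq mmm qd; joining the 14 pieces gives the next term.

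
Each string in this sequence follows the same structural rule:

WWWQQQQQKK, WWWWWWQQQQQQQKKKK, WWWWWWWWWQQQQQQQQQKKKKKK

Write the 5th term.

Each string has the form W^{3n} Q^{2n+3} K^{2n} (n = 1, 2, …).
For term 5, n = 5, so the run lengths are 15, 13, 10.

WWWWWWWWWWWWWWWQQQQQQQQQQQQQKKKKKKKKKK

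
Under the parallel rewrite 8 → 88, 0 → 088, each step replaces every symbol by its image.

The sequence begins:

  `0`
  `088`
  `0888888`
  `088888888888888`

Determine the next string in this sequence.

Applying the rule to each of the 15 symbols of 088888888888888 gives the pieces 088 88 88 88 88 88 88 88 88 88 88 88 88 88 88, which concatenate to the answer.

0888888888888888888888888888888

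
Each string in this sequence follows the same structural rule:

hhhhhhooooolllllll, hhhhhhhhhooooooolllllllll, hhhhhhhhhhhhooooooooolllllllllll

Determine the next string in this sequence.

The n-th term is 3n h's then 2n+1 o's then 2n+3 l's, where the shown terms are n = 2, 3, 4.
At n = 5 the blocks have lengths 15, 11, 13.

hhhhhhhhhhhhhhhooooooooooolllllllllllll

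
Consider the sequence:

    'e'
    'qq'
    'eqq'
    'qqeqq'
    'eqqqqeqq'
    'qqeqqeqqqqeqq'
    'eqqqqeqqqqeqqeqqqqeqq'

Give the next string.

From term 3 onward, concatenate the second-to-last term with the last: e·qq = eqq, qq·eqq = qqeqq, …
The next term joins qqeqqeqqqqeqq and eqqqqeqqqqeqqeqqqqeqq.

qqeqqeqqqqeqqeqqqqeqqqqeqqeqqqqeqq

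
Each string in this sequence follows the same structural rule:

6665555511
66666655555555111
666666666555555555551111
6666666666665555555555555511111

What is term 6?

666666666666666666555555555555555555551111111

Reading off run lengths: 6 runs 3, 6, 9, 12; 5 runs 5, 8, 11, 14; 1 runs 2, 3, 4, 5 — each is linear in n (n = 1, 2, …).
Setting n = 6 gives 18, 20, 7 characters in each block.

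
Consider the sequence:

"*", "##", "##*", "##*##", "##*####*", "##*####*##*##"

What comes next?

This is a Fibonacci-style word recurrence s(k) = s(k−1)·s(k−2): e.g. ##·* = ##*.
Continuing: ##*####*##*## · ##*####* gives term 7.

##*####*##*####*####*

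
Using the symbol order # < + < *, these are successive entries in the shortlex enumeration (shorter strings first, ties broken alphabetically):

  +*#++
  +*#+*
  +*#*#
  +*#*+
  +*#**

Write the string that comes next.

Find the rightmost character of +*#** below *, bump it to the next letter, and reset everything to its right to #.

+*+##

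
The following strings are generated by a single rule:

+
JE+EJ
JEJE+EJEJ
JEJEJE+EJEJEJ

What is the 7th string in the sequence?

Each term wraps the previous one in JE on the left and EJ on the right.
From JEJEJE+EJEJEJ, 3 further steps: JEJEJE+EJEJEJ → JEJEJEJE+EJEJEJEJ → JEJEJEJEJE+EJEJEJEJEJ → (answer).

JEJEJEJEJEJE+EJEJEJEJEJEJ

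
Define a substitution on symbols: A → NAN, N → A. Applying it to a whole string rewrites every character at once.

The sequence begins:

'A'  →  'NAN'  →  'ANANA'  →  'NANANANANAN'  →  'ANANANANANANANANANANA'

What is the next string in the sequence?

Rewriting the 21 symbols of ANANANANANANANANANANA one by one yields NAN A NAN A NAN A NAN A NAN A NAN A NAN A NAN A NAN A NAN A NAN; concatenated:

NANANANANANANANANANANANANANANANANANANANANAN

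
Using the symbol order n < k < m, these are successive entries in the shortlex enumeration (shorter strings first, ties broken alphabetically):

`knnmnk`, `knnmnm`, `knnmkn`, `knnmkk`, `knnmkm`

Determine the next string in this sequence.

The successor of knnmkm increments the rightmost position that isn't already m and resets every position after it to n.

knnmmn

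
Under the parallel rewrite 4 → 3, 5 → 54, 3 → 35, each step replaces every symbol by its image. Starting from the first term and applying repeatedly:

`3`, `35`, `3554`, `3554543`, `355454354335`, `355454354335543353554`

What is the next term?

3554543543355433535545433535543554543

φ(355454354335543353554) expands symbol-by-symbol to 35 54 54 3 54 3 35 54 3 35 35 54 54 3 35 35 54 35 54 54 3; joining the 21 pieces gives the next term.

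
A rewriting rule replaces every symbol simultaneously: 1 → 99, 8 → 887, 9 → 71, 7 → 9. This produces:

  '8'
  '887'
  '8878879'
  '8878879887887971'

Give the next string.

Applying the rule to each of the 16 symbols of 8878879887887971 gives the pieces 887 887 9 887 887 9 71 887 887 9 887 887 9 71 9 99, which concatenate to the answer.

88788798878879718878879887887971999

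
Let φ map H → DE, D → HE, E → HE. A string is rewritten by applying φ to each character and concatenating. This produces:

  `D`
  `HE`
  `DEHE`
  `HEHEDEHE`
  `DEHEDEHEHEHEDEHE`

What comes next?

Rewriting the 16 symbols of DEHEDEHEHEHEDEHE one by one yields HE HE DE HE HE HE DE HE DE HE DE HE HE HE DE HE; concatenated:

HEHEDEHEHEHEDEHEDEHEDEHEHEHEDEHE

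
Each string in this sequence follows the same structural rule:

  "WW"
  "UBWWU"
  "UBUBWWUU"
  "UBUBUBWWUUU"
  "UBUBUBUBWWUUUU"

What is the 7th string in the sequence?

Each term wraps the previous one in UB on the left and U on the right.
From UBUBUBUBWWUUUU, 2 further steps: UBUBUBUBWWUUUU → UBUBUBUBUBWWUUUUU → (answer).

UBUBUBUBUBUBWWUUUUUU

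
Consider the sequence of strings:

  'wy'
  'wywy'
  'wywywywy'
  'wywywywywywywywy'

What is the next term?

wywywywywywywywywywywywywywywywy

Every step duplicates the string.
So the next term is two copies of wywywywywywywywy.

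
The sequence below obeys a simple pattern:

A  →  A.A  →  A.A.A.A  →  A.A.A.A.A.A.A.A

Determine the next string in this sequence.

Every step duplicates the string with '.' between the halves.
So the next term is two copies of A.A.A.A.A.A.A.A with '.' between the halves.

A.A.A.A.A.A.A.A.A.A.A.A.A.A.A.A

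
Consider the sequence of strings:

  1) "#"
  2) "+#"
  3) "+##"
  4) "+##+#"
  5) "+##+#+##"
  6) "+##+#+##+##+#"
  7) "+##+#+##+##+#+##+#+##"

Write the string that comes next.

From term 3 onward, concatenate the last term with the second-to-last: +#·# = +##, +##·+# = +##+#, …
The next term joins +##+#+##+##+#+##+#+## and +##+#+##+##+#.

+##+#+##+##+#+##+#+##+##+#+##+##+#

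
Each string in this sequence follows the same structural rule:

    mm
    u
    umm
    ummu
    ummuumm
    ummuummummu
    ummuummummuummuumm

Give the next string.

Each term (from the third on) is the previous term followed by the one before it: term 3 = u·mm = umm.
The next term joins ummuummummuummuumm and ummuummummu.

ummuummummuummuummummuummummu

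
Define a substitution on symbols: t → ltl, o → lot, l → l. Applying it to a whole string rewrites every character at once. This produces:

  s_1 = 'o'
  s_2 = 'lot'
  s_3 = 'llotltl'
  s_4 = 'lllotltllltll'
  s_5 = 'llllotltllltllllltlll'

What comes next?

Replace each of the 21 characters of llllotltllltllllltlll in place — l l l l lot ltl l ltl l l l ltl l l l l l ltl l l l — and concatenate.

lllllotltllltllllltllllllltllll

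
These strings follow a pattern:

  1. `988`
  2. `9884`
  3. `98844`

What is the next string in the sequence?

988444

Every step adds 4 to the end: s(k+1) = s(k)·4.
So the next term is 98844·4.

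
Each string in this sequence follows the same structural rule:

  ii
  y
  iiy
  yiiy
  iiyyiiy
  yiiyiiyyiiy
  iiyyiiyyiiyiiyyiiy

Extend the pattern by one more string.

From term 3 onward, concatenate the second-to-last term with the last: ii·y = iiy, y·iiy = yiiy, …
The next term joins yiiyiiyyiiy and iiyyiiyyiiyiiyyiiy.

yiiyiiyyiiyiiyyiiyyiiyiiyyiiy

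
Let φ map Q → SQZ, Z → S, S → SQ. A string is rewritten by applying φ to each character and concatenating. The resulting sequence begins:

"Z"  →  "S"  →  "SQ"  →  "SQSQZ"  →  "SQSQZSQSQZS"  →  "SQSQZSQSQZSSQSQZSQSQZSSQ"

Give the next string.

SQSQZSQSQZSSQSQZSQSQZSSQSQSQZSQSQZSSQSQZSQSQZSSQSQSQZ

φ(SQSQZSQSQZSSQSQZSQSQZSSQ) expands symbol-by-symbol to SQ SQZ SQ SQZ S SQ SQZ SQ SQZ S SQ SQ SQZ SQ SQZ S SQ SQZ SQ SQZ S SQ SQ SQZ; joining the 24 pieces gives the next term.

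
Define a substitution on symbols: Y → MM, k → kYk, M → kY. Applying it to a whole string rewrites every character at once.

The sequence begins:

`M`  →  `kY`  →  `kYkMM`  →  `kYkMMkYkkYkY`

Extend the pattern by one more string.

kYkMMkYkkYkYkYkMMkYkkYkMMkYkMM

Apply φ to kYkMMkYkkYkY symbol by symbol: k→kYk, Y→MM, k→kYk, M→kY, M→kY, k→kYk, Y→MM, k→kYk, k→kYk, Y→MM, k→kYk, Y→MM; joined: kYk MM kYk kY kY kYk MM kYk kYk MM kYk MM.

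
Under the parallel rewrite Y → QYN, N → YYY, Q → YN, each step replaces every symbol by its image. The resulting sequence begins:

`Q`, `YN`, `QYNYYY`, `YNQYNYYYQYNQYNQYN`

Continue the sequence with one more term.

Rewriting the 17 symbols of YNQYNYYYQYNQYNQYN one by one yields QYN YYY YN QYN YYY QYN QYN QYN YN QYN YYY YN QYN YYY YN QYN YYY; concatenated:

QYNYYYYNQYNYYYQYNQYNQYNYNQYNYYYYNQYNYYYYNQYNYYY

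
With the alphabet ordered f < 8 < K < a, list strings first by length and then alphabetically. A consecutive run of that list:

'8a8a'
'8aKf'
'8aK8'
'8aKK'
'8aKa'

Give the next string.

8aaf

The successor of 8aKa increments the rightmost position that isn't already a and resets every position after it to f.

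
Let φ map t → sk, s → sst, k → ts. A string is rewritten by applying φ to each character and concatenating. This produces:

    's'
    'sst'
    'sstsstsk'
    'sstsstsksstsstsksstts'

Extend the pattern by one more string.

Rewriting the 21 symbols of sstsstsksstsstsksstts one by one yields sst sst sk sst sst sk sst ts sst sst sk sst sst sk sst ts sst sst sk sk sst; concatenated:

sstsstsksstsstskssttssstsstsksstsstskssttssstsstsksksst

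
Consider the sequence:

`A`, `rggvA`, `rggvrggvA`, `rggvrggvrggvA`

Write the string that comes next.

The strings grow by a fixed prefix rggv each time.
One more step from rggvrggvrggvA gives the answer.

rggvrggvrggvrggvA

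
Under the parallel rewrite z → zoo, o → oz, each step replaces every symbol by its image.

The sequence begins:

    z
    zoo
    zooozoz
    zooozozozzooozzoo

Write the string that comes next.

Rewriting the 17 symbols of zooozozozzooozzoo one by one yields zoo oz oz oz zoo oz zoo oz zoo zoo oz oz oz zoo zoo oz oz; concatenated:

zooozozozzooozzooozzoozooozozozzoozooozoz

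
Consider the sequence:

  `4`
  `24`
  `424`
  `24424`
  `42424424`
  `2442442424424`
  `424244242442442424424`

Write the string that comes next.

2442442424424424244242442442424424

From term 3 onward, concatenate the second-to-last term with the last: 4·24 = 424, 24·424 = 24424, …
So term 8 is 2442442424424·424244242442442424424.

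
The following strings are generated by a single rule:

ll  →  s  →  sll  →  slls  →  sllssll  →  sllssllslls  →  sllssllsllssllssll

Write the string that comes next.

From term 3 onward, concatenate the last term with the second-to-last: s·ll = sll, sll·s = slls, …
Continuing: sllssllsllssllssll · sllssllslls gives term 8.

sllssllsllssllssllsllssllslls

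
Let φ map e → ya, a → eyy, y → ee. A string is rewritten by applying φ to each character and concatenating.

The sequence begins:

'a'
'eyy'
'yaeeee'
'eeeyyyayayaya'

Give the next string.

φ(eeeyyyayayaya) expands symbol-by-symbol to ya ya ya ee ee ee eyy ee eyy ee eyy ee eyy; joining the 13 pieces gives the next term.

yayayaeeeeeeeyyeeeyyeeeyyeeeyy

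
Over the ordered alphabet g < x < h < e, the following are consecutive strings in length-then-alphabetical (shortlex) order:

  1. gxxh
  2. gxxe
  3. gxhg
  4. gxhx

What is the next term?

Treat gxhx as a base-4 numeral over the given alphabet and add one, carrying through any trailing e's.

gxhh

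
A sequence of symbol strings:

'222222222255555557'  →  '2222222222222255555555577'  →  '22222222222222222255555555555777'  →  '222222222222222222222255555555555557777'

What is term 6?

22222222222222222222222222222255555555555555555777777

Term n consists of 4n+2 2's, followed by 2n+3 5's, followed by n-1 7's, where the shown terms are n = 2, 3, 4, 5.
At n = 7 the blocks have lengths 30, 17, 6.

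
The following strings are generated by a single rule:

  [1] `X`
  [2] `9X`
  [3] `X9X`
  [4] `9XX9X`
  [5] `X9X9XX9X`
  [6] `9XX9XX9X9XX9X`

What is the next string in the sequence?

From term 3 onward, concatenate the second-to-last term with the last: X·9X = X9X, 9X·X9X = 9XX9X, …
The next term joins X9X9XX9X and 9XX9XX9X9XX9X.

X9X9XX9X9XX9XX9X9XX9X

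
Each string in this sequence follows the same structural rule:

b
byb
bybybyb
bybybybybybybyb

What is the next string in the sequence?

Every step duplicates the string with 'y' between the halves.
Doubling bybybybybybybyb with 'y' between the halves:

bybybybybybybybybybybybybybybyb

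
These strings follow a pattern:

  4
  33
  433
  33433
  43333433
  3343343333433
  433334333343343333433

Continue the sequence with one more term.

3343343333433433334333343343333433

From term 3 onward, concatenate the second-to-last term with the last: 4·33 = 433, 33·433 = 33433, …
Continuing: 3343343333433 · 433334333343343333433 gives term 8.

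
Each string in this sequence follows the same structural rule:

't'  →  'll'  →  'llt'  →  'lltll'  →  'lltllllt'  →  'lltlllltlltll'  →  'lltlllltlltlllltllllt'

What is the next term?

Each term (from the third on) is the previous term followed by the one before it: term 3 = ll·t = llt.
So term 8 is lltlllltlltlllltllllt·lltlllltlltll.

lltlllltlltlllltlllltlltlllltlltll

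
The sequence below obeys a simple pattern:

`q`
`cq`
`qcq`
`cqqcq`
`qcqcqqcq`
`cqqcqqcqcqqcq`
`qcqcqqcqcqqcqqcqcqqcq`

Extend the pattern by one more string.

cqqcqqcqcqqcqqcqcqqcqcqqcqqcqcqqcq

Each term (from the third on) is the two preceding terms concatenated in order: term 3 = q·cq = qcq.
Continuing: cqqcqqcqcqqcq · qcqcqqcqcqqcqqcqcqqcq gives term 8.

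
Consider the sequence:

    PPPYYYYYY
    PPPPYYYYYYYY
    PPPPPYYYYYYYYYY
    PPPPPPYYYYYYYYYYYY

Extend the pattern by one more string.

Reading off run lengths: P runs 3, 4, 5, 6; Y runs 6, 8, 10, 12 — each is linear in n, where the shown terms are n = 3, 4, 5, 6.
Setting n = 7 gives 7, 14 characters in each block.

PPPPPPPYYYYYYYYYYYYYY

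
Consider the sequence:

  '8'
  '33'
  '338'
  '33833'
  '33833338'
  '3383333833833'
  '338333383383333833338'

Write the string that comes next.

3383333833833338333383383333833833

Each term (from the third on) is the previous term followed by the one before it: term 3 = 33·8 = 338.
So term 8 is 338333383383333833338·3383333833833.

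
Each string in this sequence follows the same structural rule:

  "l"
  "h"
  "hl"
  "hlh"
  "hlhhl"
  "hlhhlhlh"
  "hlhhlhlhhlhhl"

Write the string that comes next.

hlhhlhlhhlhhlhlhhlhlh

From term 3 onward, concatenate the last term with the second-to-last: h·l = hl, hl·h = hlh, …
The next term joins hlhhlhlhhlhhl and hlhhlhlh.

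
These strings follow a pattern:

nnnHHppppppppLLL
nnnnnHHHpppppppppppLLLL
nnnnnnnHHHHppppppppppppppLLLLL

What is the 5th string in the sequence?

Term n consists of 2n-1 n's, followed by n H's, followed by 3n+2 p's, followed by n+1 L's, where the shown terms are n = 2, 3, 4.
At n = 6 the blocks have lengths 11, 6, 20, 7.

nnnnnnnnnnnHHHHHHppppppppppppppppppppLLLLLLL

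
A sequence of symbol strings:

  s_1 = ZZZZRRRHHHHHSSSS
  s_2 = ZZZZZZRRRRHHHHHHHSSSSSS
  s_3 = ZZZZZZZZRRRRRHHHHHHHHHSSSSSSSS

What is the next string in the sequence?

ZZZZZZZZZZRRRRRRHHHHHHHHHHHSSSSSSSSSS

Term n consists of 2n Z's, followed by n+1 R's, followed by 2n+1 H's, followed by 2n S's, where the shown terms are n = 2, 3, 4.
Setting n = 5 gives 10, 6, 11, 10 characters in each block.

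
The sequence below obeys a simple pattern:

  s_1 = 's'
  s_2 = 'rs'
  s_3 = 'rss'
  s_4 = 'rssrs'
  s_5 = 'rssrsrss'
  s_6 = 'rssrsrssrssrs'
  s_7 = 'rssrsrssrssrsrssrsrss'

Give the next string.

Each term (from the third on) is the previous term followed by the one before it: term 3 = rs·s = rss.
Continuing: rssrsrssrssrsrssrsrss · rssrsrssrssrs gives term 8.

rssrsrssrssrsrssrsrssrssrsrssrssrs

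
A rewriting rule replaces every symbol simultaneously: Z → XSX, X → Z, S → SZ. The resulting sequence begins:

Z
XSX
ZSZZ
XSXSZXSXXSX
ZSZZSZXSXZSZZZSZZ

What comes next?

Rewriting the 17 symbols of ZSZZSZXSXZSZZZSZZ one by one yields XSX SZ XSX XSX SZ XSX Z SZ Z XSX SZ XSX XSX XSX SZ XSX XSX; concatenated:

XSXSZXSXXSXSZXSXZSZZXSXSZXSXXSXXSXSZXSXXSX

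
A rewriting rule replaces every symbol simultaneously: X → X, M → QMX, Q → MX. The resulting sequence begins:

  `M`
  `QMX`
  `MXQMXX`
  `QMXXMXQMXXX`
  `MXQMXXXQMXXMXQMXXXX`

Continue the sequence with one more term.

QMXXMXQMXXXXMXQMXXXQMXXMXQMXXXXX

Applying the rule to each of the 19 symbols of MXQMXXXQMXXMXQMXXXX gives the pieces QMX X MX QMX X X X MX QMX X X QMX X MX QMX X X X X, which concatenate to the answer.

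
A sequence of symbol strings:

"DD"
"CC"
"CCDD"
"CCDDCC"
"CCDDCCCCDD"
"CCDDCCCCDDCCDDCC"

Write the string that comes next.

This is a Fibonacci-style word recurrence s(k) = s(k−1)·s(k−2): e.g. CC·DD = CCDD.
So term 7 is CCDDCCCCDDCCDDCC·CCDDCCCCDD.

CCDDCCCCDDCCDDCCCCDDCCCCDD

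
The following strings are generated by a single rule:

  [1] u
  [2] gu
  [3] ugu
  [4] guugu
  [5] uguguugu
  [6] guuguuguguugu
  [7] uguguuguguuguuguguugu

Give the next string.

From term 3 onward, concatenate the second-to-last term with the last: u·gu = ugu, gu·ugu = guugu, …
So term 8 is guuguuguguugu·uguguuguguuguuguguugu.

guuguuguguuguuguguuguguuguuguguugu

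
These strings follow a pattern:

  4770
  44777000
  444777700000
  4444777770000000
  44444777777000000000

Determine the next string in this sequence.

444444777777700000000000

The n-th term is n 4's then n+1 7's then 2n-1 0's (n = 1, 2, …).
Setting n = 6 gives 6, 7, 11 characters in each block.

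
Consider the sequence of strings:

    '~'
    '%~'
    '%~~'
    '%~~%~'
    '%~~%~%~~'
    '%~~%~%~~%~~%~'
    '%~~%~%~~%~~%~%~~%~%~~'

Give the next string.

This is a Fibonacci-style word recurrence s(k) = s(k−1)·s(k−2): e.g. %~·~ = %~~.
The next term joins %~~%~%~~%~~%~%~~%~%~~ and %~~%~%~~%~~%~.

%~~%~%~~%~~%~%~~%~%~~%~~%~%~~%~~%~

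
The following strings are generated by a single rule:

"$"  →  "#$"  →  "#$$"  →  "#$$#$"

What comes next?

#$$#$#$$

From term 3 onward, concatenate the last term with the second-to-last: #$·$ = #$$, #$$·#$ = #$$#$, …
So term 5 is #$$#$·#$$.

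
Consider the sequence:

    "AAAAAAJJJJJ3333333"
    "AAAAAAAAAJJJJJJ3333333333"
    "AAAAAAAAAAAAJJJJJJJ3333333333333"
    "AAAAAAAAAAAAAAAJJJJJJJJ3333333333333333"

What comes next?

Term n consists of 3n A's, followed by n+3 J's, followed by 3n+1 3's, where the shown terms are n = 2, 3, 4, 5.
At n = 6 the blocks have lengths 18, 9, 19.

AAAAAAAAAAAAAAAAAAJJJJJJJJJ3333333333333333333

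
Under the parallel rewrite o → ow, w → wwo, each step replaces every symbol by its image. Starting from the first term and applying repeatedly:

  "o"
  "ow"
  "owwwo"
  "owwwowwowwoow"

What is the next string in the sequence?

Rewriting the 13 symbols of owwwowwowwoow one by one yields ow wwo wwo wwo ow wwo wwo ow wwo wwo ow ow wwo; concatenated:

owwwowwowwoowwwowwoowwwowwoowowwwo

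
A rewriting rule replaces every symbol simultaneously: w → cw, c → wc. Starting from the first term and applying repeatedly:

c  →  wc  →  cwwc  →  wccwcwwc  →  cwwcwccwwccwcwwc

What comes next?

φ(cwwcwccwwccwcwwc) expands symbol-by-symbol to wc cw cw wc cw wc wc cw cw wc wc cw wc cw cw wc; joining the 16 pieces gives the next term.

wccwcwwccwwcwccwcwwcwccwwccwcwwc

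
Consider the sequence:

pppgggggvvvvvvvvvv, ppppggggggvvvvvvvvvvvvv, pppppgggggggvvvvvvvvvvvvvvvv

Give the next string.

ppppppggggggggvvvvvvvvvvvvvvvvvvv

The n-th term is n p's then n+2 g's then 3n+1 v's, where the shown terms are n = 3, 4, 5.
For the next term, n = 6, so the run lengths are 6, 8, 19.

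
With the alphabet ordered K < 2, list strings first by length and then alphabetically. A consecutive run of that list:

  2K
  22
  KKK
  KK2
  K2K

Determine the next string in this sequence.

Find the rightmost character of K2K below 2, bump it to the next letter, and reset everything to its right to K.

K22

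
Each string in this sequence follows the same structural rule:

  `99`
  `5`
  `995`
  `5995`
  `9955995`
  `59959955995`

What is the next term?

Each term (from the third on) is the two preceding terms concatenated in order: term 3 = 99·5 = 995.
So term 7 is 9955995·59959955995.

995599559959955995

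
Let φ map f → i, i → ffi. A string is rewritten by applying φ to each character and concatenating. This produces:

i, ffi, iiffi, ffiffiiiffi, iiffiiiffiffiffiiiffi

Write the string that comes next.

ffiffiiiffiffiffiiiffiiiffiiiffiffiffiiiffi

φ(iiffiiiffiffiffiiiffi) expands symbol-by-symbol to ffi ffi i i ffi ffi ffi i i ffi i i ffi i i ffi ffi ffi i i ffi; joining the 21 pieces gives the next term.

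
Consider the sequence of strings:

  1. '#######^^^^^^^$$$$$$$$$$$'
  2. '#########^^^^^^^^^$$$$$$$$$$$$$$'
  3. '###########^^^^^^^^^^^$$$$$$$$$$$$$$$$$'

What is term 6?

#################^^^^^^^^^^^^^^^^^$$$$$$$$$$$$$$$$$$$$$$$$$$

Term n consists of 2n+1 #'s, followed by 2n+1 ^'s, followed by 3n+2 $'s, where the shown terms are n = 3, 4, 5.
At n = 8 the blocks have lengths 17, 17, 26.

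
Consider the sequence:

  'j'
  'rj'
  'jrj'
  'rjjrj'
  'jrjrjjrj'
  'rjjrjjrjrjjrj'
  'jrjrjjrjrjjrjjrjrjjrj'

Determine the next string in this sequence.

rjjrjjrjrjjrjjrjrjjrjrjjrjjrjrjjrj

This is a Fibonacci-style word recurrence s(k) = s(k−2)·s(k−1): e.g. j·rj = jrj.
So term 8 is rjjrjjrjrjjrj·jrjrjjrjrjjrjjrjrjjrj.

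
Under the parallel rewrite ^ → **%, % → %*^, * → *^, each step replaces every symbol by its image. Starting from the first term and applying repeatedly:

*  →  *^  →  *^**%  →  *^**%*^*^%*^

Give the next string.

*^**%*^*^%*^*^**%*^**%%*^*^**%

Expanding *^**%*^*^%*^: *→*^, ^→**%, *→*^, *→*^, %→%*^, *→*^, ^→**%, *→*^, ^→**%, %→%*^, *→*^, ^→**%. Concatenated: *^ **% *^ *^ %*^ *^ **% *^ **% %*^ *^ **%.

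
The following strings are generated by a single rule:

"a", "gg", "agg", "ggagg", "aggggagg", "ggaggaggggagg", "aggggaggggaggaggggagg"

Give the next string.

ggaggaggggaggaggggaggggaggaggggagg

From term 3 onward, concatenate the second-to-last term with the last: a·gg = agg, gg·agg = ggagg, …
So term 8 is ggaggaggggagg·aggggaggggaggaggggagg.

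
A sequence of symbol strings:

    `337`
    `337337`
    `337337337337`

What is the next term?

s(k+1) = s(k)·s(k) — each term doubles the last.
One more doubling of 337337337337 gives the answer.

337337337337337337337337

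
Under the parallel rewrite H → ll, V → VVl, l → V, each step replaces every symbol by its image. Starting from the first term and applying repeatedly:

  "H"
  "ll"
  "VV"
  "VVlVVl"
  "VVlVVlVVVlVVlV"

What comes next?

VVlVVlVVVlVVlVVVlVVlVVlVVVlVVlVVVl

Replace each of the 14 characters of VVlVVlVVVlVVlV in place — VVl VVl V VVl VVl V VVl VVl VVl V VVl VVl V VVl — and concatenate.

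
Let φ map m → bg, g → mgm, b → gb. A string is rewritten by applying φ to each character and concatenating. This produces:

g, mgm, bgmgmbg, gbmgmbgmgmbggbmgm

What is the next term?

Replace each of the 17 characters of gbmgmbgmgmbggbmgm in place — mgm gb bg mgm bg gb mgm bg mgm bg gb mgm mgm gb bg mgm bg — and concatenate.

mgmgbbgmgmbggbmgmbgmgmbggbmgmmgmgbbgmgmbg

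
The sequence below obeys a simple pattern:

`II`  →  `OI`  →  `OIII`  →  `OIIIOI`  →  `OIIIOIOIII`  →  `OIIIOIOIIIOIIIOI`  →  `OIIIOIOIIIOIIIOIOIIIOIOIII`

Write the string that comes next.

OIIIOIOIIIOIIIOIOIIIOIOIIIOIIIOIOIIIOIIIOI

This is a Fibonacci-style word recurrence s(k) = s(k−1)·s(k−2): e.g. OI·II = OIII.
The next term joins OIIIOIOIIIOIIIOIOIIIOIOIII and OIIIOIOIIIOIIIOI.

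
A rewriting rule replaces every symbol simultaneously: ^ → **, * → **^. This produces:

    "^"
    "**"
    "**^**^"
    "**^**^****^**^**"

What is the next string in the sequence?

**^**^****^**^****^**^**^**^****^**^****^**^

Replace each of the 16 characters of **^**^****^**^** in place — **^ **^ ** **^ **^ ** **^ **^ **^ **^ ** **^ **^ ** **^ **^ — and concatenate.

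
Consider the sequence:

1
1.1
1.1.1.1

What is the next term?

Every step duplicates the string with '.' between the halves.
One more doubling of 1.1.1.1 gives the answer.

1.1.1.1.1.1.1.1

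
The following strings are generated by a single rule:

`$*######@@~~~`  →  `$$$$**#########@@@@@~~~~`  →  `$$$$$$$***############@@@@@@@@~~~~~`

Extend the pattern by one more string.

Reading off run lengths: $ runs 1, 4, 7; * runs 1, 2, 3; # runs 6, 9, 12; @ runs 2, 5, 8; ~ runs 3, 4, 5 — each is linear in n (n = 1, 2, …).
Setting n = 4 gives 10, 4, 15, 11, 6 characters in each block.

$$$$$$$$$$****###############@@@@@@@@@@@~~~~~~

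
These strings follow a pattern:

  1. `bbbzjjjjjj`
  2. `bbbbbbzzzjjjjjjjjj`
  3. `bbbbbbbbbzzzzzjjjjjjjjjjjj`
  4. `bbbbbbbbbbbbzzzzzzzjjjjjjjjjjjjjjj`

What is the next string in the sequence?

bbbbbbbbbbbbbbbzzzzzzzzzjjjjjjjjjjjjjjjjjj

Reading off run lengths: b runs 3, 6, 9, 12; z runs 1, 3, 5, 7; j runs 6, 9, 12, 15 — each is linear in n (n = 1, 2, …).
Setting n = 5 gives 15, 9, 18 characters in each block.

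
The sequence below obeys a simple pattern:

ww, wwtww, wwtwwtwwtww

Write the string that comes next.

Every step duplicates the string with 't' between the halves.
So the next term is two copies of wwtwwtwwtww with 't' between the halves.

wwtwwtwwtwwtwwtwwtwwtww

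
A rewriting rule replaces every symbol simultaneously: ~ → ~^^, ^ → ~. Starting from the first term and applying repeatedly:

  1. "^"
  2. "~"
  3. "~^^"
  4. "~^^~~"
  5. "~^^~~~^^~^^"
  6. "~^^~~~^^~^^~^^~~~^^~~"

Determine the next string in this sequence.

Rewriting the 21 symbols of ~^^~~~^^~^^~^^~~~^^~~ one by one yields ~^^ ~ ~ ~^^ ~^^ ~^^ ~ ~ ~^^ ~ ~ ~^^ ~ ~ ~^^ ~^^ ~^^ ~ ~ ~^^ ~^^; concatenated:

~^^~~~^^~^^~^^~~~^^~~~^^~~~^^~^^~^^~~~^^~^^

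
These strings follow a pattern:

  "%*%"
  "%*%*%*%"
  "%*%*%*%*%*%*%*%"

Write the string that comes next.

Each string is two copies of the previous one joined by '*'.
One more doubling of %*%*%*%*%*%*%*% gives the answer.

%*%*%*%*%*%*%*%*%*%*%*%*%*%*%*%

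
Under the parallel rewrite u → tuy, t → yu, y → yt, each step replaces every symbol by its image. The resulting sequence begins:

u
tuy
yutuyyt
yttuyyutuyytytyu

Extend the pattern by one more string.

ytyuyutuyytyttuyyutuyytytyuytyuyttuy

Replace each of the 16 characters of yttuyyutuyytytyu in place — yt yu yu tuy yt yt tuy yu tuy yt yt yu yt yu yt tuy — and concatenate.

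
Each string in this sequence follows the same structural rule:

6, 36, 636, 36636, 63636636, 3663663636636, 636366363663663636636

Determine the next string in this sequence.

3663663636636636366363663663636636

Each term (from the third on) is the two preceding terms concatenated in order: term 3 = 6·36 = 636.
The next term joins 3663663636636 and 636366363663663636636.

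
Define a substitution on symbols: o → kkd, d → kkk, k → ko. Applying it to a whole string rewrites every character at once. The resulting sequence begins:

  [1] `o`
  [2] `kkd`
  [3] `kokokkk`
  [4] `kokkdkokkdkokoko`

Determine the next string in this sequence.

Rewriting the 16 symbols of kokkdkokkdkokoko one by one yields ko kkd ko ko kkk ko kkd ko ko kkk ko kkd ko kkd ko kkd; concatenated:

kokkdkokokkkkokkdkokokkkkokkdkokkdkokkd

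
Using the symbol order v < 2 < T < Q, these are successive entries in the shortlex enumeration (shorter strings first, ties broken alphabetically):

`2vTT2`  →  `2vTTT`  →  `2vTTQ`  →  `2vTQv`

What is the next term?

Find the rightmost character of 2vTQv below Q, bump it to the next letter, and reset everything to its right to v.

2vTQ2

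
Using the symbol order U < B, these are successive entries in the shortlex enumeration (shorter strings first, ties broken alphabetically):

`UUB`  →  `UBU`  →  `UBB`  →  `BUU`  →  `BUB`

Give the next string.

BBU

The successor of BUB increments the rightmost position that isn't already B and resets every position after it to U.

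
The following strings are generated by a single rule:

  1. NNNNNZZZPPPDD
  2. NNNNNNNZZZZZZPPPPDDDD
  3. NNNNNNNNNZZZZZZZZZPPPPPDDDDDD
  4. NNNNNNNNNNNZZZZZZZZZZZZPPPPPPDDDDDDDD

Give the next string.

NNNNNNNNNNNNNZZZZZZZZZZZZZZZPPPPPPPDDDDDDDDDD

The n-th term is 2n+3 N's then 3n Z's then n+2 P's then 2n D's (n = 1, 2, …).
At n = 5 the blocks have lengths 13, 15, 7, 10.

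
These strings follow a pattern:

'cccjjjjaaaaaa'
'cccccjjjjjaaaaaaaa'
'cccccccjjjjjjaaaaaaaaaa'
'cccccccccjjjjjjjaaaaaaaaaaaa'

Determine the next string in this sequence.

cccccccccccjjjjjjjjaaaaaaaaaaaaaa

Each string has the form c^{2n-1} j^{n+2} a^{2n+2}, where the shown terms are n = 2, 3, 4, 5.
At n = 6 the blocks have lengths 11, 8, 14.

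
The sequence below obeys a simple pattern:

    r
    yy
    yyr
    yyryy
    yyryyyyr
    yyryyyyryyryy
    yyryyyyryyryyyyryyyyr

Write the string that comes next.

From term 3 onward, concatenate the last term with the second-to-last: yy·r = yyr, yyr·yy = yyryy, …
So term 8 is yyryyyyryyryyyyryyyyr·yyryyyyryyryy.

yyryyyyryyryyyyryyyyryyryyyyryyryy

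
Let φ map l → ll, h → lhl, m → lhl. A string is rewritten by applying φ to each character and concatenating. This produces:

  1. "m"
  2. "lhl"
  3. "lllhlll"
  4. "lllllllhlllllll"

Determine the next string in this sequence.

Applying the rule to each of the 15 symbols of lllllllhlllllll gives the pieces ll ll ll ll ll ll ll lhl ll ll ll ll ll ll ll, which concatenate to the answer.

lllllllllllllllhlllllllllllllll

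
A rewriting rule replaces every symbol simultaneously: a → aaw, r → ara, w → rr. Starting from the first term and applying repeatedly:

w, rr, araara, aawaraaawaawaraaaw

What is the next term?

aawaawrraawaraaawaawaawrraawaawrraawaraaawaawaawrr

Applying the rule to each of the 18 symbols of aawaraaawaawaraaaw gives the pieces aaw aaw rr aaw ara aaw aaw aaw rr aaw aaw rr aaw ara aaw aaw aaw rr, which concatenate to the answer.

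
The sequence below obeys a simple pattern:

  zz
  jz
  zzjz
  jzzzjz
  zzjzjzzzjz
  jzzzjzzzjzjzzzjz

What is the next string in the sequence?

zzjzjzzzjzjzzzjzzzjzjzzzjz

From term 3 onward, concatenate the second-to-last term with the last: zz·jz = zzjz, jz·zzjz = jzzzjz, …
So term 7 is zzjzjzzzjz·jzzzjzzzjzjzzzjz.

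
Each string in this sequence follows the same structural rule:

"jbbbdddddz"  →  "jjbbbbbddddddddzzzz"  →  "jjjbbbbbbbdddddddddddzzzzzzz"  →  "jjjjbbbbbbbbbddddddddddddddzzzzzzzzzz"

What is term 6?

jjjjjjbbbbbbbbbbbbbddddddddddddddddddddzzzzzzzzzzzzzzzz

Reading off run lengths: j runs 1, 2, 3, 4; b runs 3, 5, 7, 9; d runs 5, 8, 11, 14; z runs 1, 4, 7, 10 — each is linear in n (n = 1, 2, …).
At n = 6 the blocks have lengths 6, 13, 20, 16.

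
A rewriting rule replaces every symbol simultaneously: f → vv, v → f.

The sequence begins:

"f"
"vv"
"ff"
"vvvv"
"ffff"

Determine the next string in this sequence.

vvvvvvvv

Rewriting each symbol of ffff: f→vv, f→vv, f→vv, f→vv, which concatenates to vv vv vv vv.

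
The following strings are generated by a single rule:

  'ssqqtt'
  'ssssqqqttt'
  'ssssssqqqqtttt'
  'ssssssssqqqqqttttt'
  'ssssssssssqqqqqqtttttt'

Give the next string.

ssssssssssssqqqqqqqttttttt

Reading off run lengths: s runs 2, 4, 6, 8, 10; q runs 2, 3, 4, 5, 6; t runs 2, 3, 4, 5, 6 — each is linear in n (n = 1, 2, …).
For the next term, n = 6, so the run lengths are 12, 7, 7.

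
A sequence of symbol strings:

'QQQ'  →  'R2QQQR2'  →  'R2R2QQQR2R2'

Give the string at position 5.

R2R2R2R2QQQR2R2R2R2

Each term wraps the previous one in R2 on the left and R2 on the right.
From R2R2QQQR2R2, 2 further steps: R2R2QQQR2R2 → R2R2R2QQQR2R2R2 → (answer).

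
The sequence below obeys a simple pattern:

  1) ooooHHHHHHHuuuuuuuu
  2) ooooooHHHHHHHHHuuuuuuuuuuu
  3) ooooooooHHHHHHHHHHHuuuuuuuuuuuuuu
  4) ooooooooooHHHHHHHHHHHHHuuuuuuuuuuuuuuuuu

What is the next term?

ooooooooooooHHHHHHHHHHHHHHHuuuuuuuuuuuuuuuuuuuu

Term n consists of 2n o's, followed by 2n+3 H's, followed by 3n+2 u's, where the shown terms are n = 2, 3, 4, 5.
For the next term, n = 6, so the run lengths are 12, 15, 20.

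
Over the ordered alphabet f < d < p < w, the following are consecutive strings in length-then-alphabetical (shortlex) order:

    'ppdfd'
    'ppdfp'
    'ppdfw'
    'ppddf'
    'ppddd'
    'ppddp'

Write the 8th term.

Continuing the enumeration 2 steps past ppddp: ppddp → ppddw → (answer).

ppdpf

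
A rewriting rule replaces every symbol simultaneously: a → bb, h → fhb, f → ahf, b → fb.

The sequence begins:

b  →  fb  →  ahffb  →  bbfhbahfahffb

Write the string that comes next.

Applying the rule to each of the 13 symbols of bbfhbahfahffb gives the pieces fb fb ahf fhb fb bb fhb ahf bb fhb ahf ahf fb, which concatenate to the answer.

fbfbahffhbfbbbfhbahfbbfhbahfahffb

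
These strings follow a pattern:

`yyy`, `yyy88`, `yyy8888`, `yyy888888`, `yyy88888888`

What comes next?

Every step adds 88 to the end: s(k+1) = s(k)·88.
One more step from yyy88888888 gives the answer.

yyy8888888888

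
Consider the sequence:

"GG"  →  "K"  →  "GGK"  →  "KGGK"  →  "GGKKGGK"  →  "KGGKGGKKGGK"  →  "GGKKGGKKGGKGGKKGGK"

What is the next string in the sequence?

KGGKGGKKGGKGGKKGGKKGGKGGKKGGK

Each term (from the third on) is the two preceding terms concatenated in order: term 3 = GG·K = GGK.
So term 8 is KGGKGGKKGGK·GGKKGGKKGGKGGKKGGK.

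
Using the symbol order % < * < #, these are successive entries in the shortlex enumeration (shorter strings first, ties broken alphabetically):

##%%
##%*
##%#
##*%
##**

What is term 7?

Continuing the enumeration 2 steps past ##**: ##** → ##*# → (answer).

###%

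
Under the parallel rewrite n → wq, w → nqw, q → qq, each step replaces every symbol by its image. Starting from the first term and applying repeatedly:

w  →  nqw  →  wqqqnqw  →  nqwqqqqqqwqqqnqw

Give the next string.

φ(nqwqqqqqqwqqqnqw) expands symbol-by-symbol to wq qq nqw qq qq qq qq qq qq nqw qq qq qq wq qq nqw; joining the 16 pieces gives the next term.

wqqqnqwqqqqqqqqqqqqnqwqqqqqqwqqqnqw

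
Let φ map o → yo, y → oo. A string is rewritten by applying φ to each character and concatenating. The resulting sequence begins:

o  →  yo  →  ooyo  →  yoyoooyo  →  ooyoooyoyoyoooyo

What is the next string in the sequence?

φ(ooyoooyoyoyoooyo) expands symbol-by-symbol to yo yo oo yo yo yo oo yo oo yo oo yo yo yo oo yo; joining the 16 pieces gives the next term.

yoyoooyoyoyoooyoooyoooyoyoyoooyo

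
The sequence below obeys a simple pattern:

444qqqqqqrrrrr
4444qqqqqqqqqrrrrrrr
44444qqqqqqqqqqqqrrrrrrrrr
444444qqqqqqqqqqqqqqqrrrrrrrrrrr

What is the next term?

4444444qqqqqqqqqqqqqqqqqqrrrrrrrrrrrrr

Each string has the form 4^{n+1} q^{3n} r^{2n+1}, where the shown terms are n = 2, 3, 4, 5.
Setting n = 6 gives 7, 18, 13 characters in each block.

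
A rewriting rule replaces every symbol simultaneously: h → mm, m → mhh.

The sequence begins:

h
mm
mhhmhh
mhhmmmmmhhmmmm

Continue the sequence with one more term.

mhhmmmmmhhmhhmhhmhhmhhmmmmmhhmhhmhhmhh

Replace each of the 14 characters of mhhmmmmmhhmmmm in place — mhh mm mm mhh mhh mhh mhh mhh mm mm mhh mhh mhh mhh — and concatenate.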